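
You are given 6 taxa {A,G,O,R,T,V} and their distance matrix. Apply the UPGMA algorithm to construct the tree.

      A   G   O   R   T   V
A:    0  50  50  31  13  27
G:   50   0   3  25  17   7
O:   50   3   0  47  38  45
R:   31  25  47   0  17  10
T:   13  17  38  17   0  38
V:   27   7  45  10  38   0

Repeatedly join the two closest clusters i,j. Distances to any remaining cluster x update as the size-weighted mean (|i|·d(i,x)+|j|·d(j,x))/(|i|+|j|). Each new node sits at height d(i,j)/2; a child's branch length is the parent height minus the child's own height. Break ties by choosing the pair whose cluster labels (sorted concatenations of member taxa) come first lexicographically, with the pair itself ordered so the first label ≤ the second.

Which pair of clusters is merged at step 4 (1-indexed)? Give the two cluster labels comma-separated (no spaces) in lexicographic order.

AT,RV

1. join G+O (d=3) ⇒ GO; edges |G|=3/2, |O|=3/2
  updated: d(A,GO)=50, d(GO,R)=36, d(GO,T)=55/2, d(GO,V)=26
2. join R+V (d=10) ⇒ RV; edges |R|=5, |V|=5
  updated: d(A,RV)=29, d(GO,RV)=31, d(RV,T)=55/2
3. join A+T (d=13) ⇒ AT; edges |A|=13/2, |T|=13/2
  updated: d(AT,GO)=155/4, d(AT,RV)=113/4
4. join AT+RV (d=113/4) ⇒ ARTV; edges |AT|=61/8, |RV|=73/8
  updated: d(ARTV,GO)=279/8
5. join ARTV+GO (d=279/8) ⇒ AGORTV; edges |ARTV|=53/16, |GO|=255/16
final tree: (((A:13/2,T:13/2):61/8,(R:5,V:5):73/8):53/16,(G:3/2,O:3/2):255/16)
total length: 62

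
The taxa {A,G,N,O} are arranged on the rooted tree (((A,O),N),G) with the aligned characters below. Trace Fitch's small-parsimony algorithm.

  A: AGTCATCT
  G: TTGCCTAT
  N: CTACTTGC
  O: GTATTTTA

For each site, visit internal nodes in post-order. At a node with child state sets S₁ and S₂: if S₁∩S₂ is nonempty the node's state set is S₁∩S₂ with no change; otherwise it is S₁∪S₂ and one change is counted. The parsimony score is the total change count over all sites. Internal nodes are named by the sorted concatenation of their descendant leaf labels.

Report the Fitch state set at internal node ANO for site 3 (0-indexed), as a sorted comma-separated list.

C

site 0, node AO: A={A} ∪ O={G} → {A,G} (+1)
site 0, node ANO: AO={A,G} ∪ N={C} → {A,C,G} (+1)
site 0, node AGNO: ANO={A,C,G} ∪ G={T} → {A,C,G,T} (+1)
site 1, node AO: A={G} ∪ O={T} → {G,T} (+1)
site 1, node ANO: AO={G,T} ∩ N={T} → {T} (+0)
site 1, node AGNO: ANO={T} ∩ G={T} → {T} (+0)
site 2, node AO: A={T} ∪ O={A} → {A,T} (+1)
site 2, node ANO: AO={A,T} ∩ N={A} → {A} (+0)
site 2, node AGNO: ANO={A} ∪ G={G} → {A,G} (+1)
site 3, node AO: A={C} ∪ O={T} → {C,T} (+1)
site 3, node ANO: AO={C,T} ∩ N={C} → {C} (+0)
site 3, node AGNO: ANO={C} ∩ G={C} → {C} (+0)
site 4, node AO: A={A} ∪ O={T} → {A,T} (+1)
site 4, node ANO: AO={A,T} ∩ N={T} → {T} (+0)
site 4, node AGNO: ANO={T} ∪ G={C} → {C,T} (+1)
site 5, node AO: A={T} ∩ O={T} → {T} (+0)
site 5, node ANO: AO={T} ∩ N={T} → {T} (+0)
site 5, node AGNO: ANO={T} ∩ G={T} → {T} (+0)
site 6, node AO: A={C} ∪ O={T} → {C,T} (+1)
site 6, node ANO: AO={C,T} ∪ N={G} → {C,G,T} (+1)
site 6, node AGNO: ANO={C,G,T} ∪ G={A} → {A,C,G,T} (+1)
site 7, node AO: A={T} ∪ O={A} → {A,T} (+1)
site 7, node ANO: AO={A,T} ∪ N={C} → {A,C,T} (+1)
site 7, node AGNO: ANO={A,C,T} ∩ G={T} → {T} (+0)
per-site changes: [3, 1, 2, 1, 2, 0, 3, 2]; total = 14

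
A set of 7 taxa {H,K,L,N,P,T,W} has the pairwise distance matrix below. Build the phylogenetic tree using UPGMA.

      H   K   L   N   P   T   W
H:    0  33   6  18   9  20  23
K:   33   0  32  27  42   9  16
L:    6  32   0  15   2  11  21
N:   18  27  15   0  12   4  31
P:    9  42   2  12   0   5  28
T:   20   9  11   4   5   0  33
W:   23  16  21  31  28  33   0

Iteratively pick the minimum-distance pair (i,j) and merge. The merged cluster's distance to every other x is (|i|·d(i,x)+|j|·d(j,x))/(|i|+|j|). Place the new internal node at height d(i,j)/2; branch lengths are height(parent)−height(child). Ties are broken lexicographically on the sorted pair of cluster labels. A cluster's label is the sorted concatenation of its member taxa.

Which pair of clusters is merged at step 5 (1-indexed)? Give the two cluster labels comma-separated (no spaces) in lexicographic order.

K,W

iteration 1: select L,P (d=2); attach at lengths (1, 1); label the merged cluster LP
  updated: d(H,LP)=15/2, d(K,LP)=37, d(LP,N)=27/2, d(LP,T)=8, d(LP,W)=49/2
iteration 2: select N,T (d=4); attach at lengths (2, 2); label the merged cluster NT
  updated: d(H,NT)=19, d(K,NT)=18, d(LP,NT)=43/4, d(NT,W)=32
iteration 3: select H,LP (d=15/2); attach at lengths (15/4, 11/4); label the merged cluster HLP
  updated: d(HLP,K)=107/3, d(HLP,NT)=27/2, d(HLP,W)=24
iteration 4: select HLP,NT (d=27/2); attach at lengths (3, 19/4); label the merged cluster HLNPT
  updated: d(HLNPT,K)=143/5, d(HLNPT,W)=136/5
iteration 5: select K,W (d=16); attach at lengths (8, 8); label the merged cluster KW
  updated: d(HLNPT,KW)=279/10
iteration 6: select HLNPT,KW (d=279/10); attach at lengths (36/5, 119/20); label the merged cluster HKLNPTW
final tree: (((H:15/4,(L:1,P:1):11/4):3,(N:2,T:2):19/4):36/5,(K:8,W:8):119/20)
total length: 247/5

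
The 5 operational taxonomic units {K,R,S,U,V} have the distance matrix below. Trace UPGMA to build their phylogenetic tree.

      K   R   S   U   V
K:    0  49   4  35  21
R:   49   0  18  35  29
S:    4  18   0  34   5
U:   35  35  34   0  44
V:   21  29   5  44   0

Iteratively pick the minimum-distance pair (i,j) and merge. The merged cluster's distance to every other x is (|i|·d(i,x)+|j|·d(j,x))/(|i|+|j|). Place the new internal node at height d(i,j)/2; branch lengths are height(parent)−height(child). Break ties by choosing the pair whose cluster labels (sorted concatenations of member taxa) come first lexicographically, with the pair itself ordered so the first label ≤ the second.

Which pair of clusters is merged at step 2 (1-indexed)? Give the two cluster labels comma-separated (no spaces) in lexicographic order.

iteration 1: select K,S (d=4); attach at lengths (2, 2); label the merged cluster KS
  updated: d(KS,R)=67/2, d(KS,U)=69/2, d(KS,V)=13
iteration 2: select KS,V (d=13); attach at lengths (9/2, 13/2); label the merged cluster KSV
  updated: d(KSV,R)=32, d(KSV,U)=113/3
iteration 3: select KSV,R (d=32); attach at lengths (19/2, 16); label the merged cluster KRSV
  updated: d(KRSV,U)=37
iteration 4: select KRSV,U (d=37); attach at lengths (5/2, 37/2); label the merged cluster KRSUV
final tree: ((((K:2,S:2):9/2,V:13/2):19/2,R:16):5/2,U:37/2)
total length: 123/2

KS,V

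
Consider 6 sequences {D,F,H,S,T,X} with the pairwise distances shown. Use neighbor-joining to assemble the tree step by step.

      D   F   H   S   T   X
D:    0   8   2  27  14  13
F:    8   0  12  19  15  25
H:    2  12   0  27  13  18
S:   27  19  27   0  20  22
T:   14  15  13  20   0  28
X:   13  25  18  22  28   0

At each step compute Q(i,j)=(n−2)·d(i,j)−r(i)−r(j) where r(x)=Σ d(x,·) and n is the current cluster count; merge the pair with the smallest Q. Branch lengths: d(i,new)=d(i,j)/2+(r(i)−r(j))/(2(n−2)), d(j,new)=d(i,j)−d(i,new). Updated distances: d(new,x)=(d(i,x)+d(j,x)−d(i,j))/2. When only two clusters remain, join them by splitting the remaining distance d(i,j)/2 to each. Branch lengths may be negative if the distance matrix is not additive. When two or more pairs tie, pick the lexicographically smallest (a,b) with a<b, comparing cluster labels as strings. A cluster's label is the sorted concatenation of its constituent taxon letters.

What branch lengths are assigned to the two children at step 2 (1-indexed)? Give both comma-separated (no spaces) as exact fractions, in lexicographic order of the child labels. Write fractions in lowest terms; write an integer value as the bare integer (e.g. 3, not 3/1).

1/12,23/12

1. join S+X (d=22, Q=-133) ⇒ SX; edges |S|=97/8, |X|=79/8
  updated: d(D,SX)=9, d(F,SX)=11, d(H,SX)=23/2, d(SX,T)=13
2. join D+H (d=2, Q=-131/2) ⇒ DH; edges |D|=1/12, |H|=23/12
  updated: d(DH,F)=9, d(DH,SX)=37/4, d(DH,T)=25/2
3. join DH+F (d=9, Q=-191/4) ⇒ DFH; edges |DH|=55/16, |F|=89/16
  updated: d(DFH,SX)=45/8, d(DFH,T)=37/4
4. join DFH+SX (d=45/8, Q=-223/8) ⇒ DFHSX; edges |DFH|=15/16, |SX|=75/16
  updated: d(DFHSX,T)=133/16
5. join DFHSX+T (d=133/16) ⇒ DFHSTX; edges |DFHSX|=133/32, |T|=133/32
final tree: ((((D:1/12,H:23/12):55/16,F:89/16):15/16,(S:97/8,X:79/8):75/16):133/32,T:133/32)
total length: 751/16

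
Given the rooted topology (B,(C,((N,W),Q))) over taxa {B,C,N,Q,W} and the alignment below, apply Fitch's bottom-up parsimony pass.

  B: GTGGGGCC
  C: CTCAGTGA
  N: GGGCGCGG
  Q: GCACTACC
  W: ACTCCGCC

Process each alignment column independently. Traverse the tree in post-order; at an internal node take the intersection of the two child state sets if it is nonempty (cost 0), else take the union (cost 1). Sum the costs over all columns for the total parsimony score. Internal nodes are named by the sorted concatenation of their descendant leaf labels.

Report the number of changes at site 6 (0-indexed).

site 0, node NW: N={G} ∪ W={A} → {A,G} (+1)
site 0, node NQW: NW={A,G} ∩ Q={G} → {G} (+0)
site 0, node CNQW: C={C} ∪ NQW={G} → {C,G} (+1)
site 0, node BCNQW: B={G} ∩ CNQW={C,G} → {G} (+0)
site 1, node NW: N={G} ∪ W={C} → {C,G} (+1)
site 1, node NQW: NW={C,G} ∩ Q={C} → {C} (+0)
site 1, node CNQW: C={T} ∪ NQW={C} → {C,T} (+1)
site 1, node BCNQW: B={T} ∩ CNQW={C,T} → {T} (+0)
site 2, node NW: N={G} ∪ W={T} → {G,T} (+1)
site 2, node NQW: NW={G,T} ∪ Q={A} → {A,G,T} (+1)
site 2, node CNQW: C={C} ∪ NQW={A,G,T} → {A,C,G,T} (+1)
site 2, node BCNQW: B={G} ∩ CNQW={A,C,G,T} → {G} (+0)
site 3, node NW: N={C} ∩ W={C} → {C} (+0)
site 3, node NQW: NW={C} ∩ Q={C} → {C} (+0)
site 3, node CNQW: C={A} ∪ NQW={C} → {A,C} (+1)
site 3, node BCNQW: B={G} ∪ CNQW={A,C} → {A,C,G} (+1)
site 4, node NW: N={G} ∪ W={C} → {C,G} (+1)
site 4, node NQW: NW={C,G} ∪ Q={T} → {C,G,T} (+1)
site 4, node CNQW: C={G} ∩ NQW={C,G,T} → {G} (+0)
site 4, node BCNQW: B={G} ∩ CNQW={G} → {G} (+0)
site 5, node NW: N={C} ∪ W={G} → {C,G} (+1)
site 5, node NQW: NW={C,G} ∪ Q={A} → {A,C,G} (+1)
site 5, node CNQW: C={T} ∪ NQW={A,C,G} → {A,C,G,T} (+1)
site 5, node BCNQW: B={G} ∩ CNQW={A,C,G,T} → {G} (+0)
site 6, node NW: N={G} ∪ W={C} → {C,G} (+1)
site 6, node NQW: NW={C,G} ∩ Q={C} → {C} (+0)
site 6, node CNQW: C={G} ∪ NQW={C} → {C,G} (+1)
site 6, node BCNQW: B={C} ∩ CNQW={C,G} → {C} (+0)
site 7, node NW: N={G} ∪ W={C} → {C,G} (+1)
site 7, node NQW: NW={C,G} ∩ Q={C} → {C} (+0)
site 7, node CNQW: C={A} ∪ NQW={C} → {A,C} (+1)
site 7, node BCNQW: B={C} ∩ CNQW={A,C} → {C} (+0)
per-site changes: [2, 2, 3, 2, 2, 3, 2, 2]; total = 18

2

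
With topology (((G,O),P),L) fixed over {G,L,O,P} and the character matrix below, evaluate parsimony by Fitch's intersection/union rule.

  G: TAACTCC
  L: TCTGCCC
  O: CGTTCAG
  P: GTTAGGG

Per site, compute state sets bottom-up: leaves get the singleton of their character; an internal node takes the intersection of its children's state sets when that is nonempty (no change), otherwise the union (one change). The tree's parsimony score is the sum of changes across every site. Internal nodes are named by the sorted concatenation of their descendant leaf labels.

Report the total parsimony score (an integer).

GO@0: {T} ∪ {C} = {C,T} (union, +1)
GOP@0: {C,T} ∪ {G} = {C,G,T} (union, +1)
GLOP@0: {C,G,T} ∩ {T} = {T} (intersection, +0)
GO@1: {A} ∪ {G} = {A,G} (union, +1)
GOP@1: {A,G} ∪ {T} = {A,G,T} (union, +1)
GLOP@1: {A,G,T} ∪ {C} = {A,C,G,T} (union, +1)
GO@2: {A} ∪ {T} = {A,T} (union, +1)
GOP@2: {A,T} ∩ {T} = {T} (intersection, +0)
GLOP@2: {T} ∩ {T} = {T} (intersection, +0)
GO@3: {C} ∪ {T} = {C,T} (union, +1)
GOP@3: {C,T} ∪ {A} = {A,C,T} (union, +1)
GLOP@3: {A,C,T} ∪ {G} = {A,C,G,T} (union, +1)
GO@4: {T} ∪ {C} = {C,T} (union, +1)
GOP@4: {C,T} ∪ {G} = {C,G,T} (union, +1)
GLOP@4: {C,G,T} ∩ {C} = {C} (intersection, +0)
GO@5: {C} ∪ {A} = {A,C} (union, +1)
GOP@5: {A,C} ∪ {G} = {A,C,G} (union, +1)
GLOP@5: {A,C,G} ∩ {C} = {C} (intersection, +0)
GO@6: {C} ∪ {G} = {C,G} (union, +1)
GOP@6: {C,G} ∩ {G} = {G} (intersection, +0)
GLOP@6: {G} ∪ {C} = {C,G} (union, +1)
per-site changes: [2, 3, 1, 3, 2, 2, 2]; total = 15

15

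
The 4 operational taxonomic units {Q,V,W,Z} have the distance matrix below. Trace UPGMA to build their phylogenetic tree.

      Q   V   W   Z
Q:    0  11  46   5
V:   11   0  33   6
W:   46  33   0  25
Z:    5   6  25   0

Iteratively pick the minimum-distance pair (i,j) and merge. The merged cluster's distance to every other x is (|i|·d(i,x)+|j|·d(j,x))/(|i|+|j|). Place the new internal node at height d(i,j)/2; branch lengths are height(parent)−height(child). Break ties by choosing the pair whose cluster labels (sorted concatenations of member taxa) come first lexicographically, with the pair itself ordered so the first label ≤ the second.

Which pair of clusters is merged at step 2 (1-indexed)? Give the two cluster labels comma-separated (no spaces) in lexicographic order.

1. join Q+Z (d=5) ⇒ QZ; edges |Q|=5/2, |Z|=5/2
  updated: d(QZ,V)=17/2, d(QZ,W)=71/2
2. join QZ+V (d=17/2) ⇒ QVZ; edges |QZ|=7/4, |V|=17/4
  updated: d(QVZ,W)=104/3
3. join QVZ+W (d=104/3) ⇒ QVWZ; edges |QVZ|=157/12, |W|=52/3
final tree: (((Q:5/2,Z:5/2):7/4,V:17/4):157/12,W:52/3)
total length: 497/12

QZ,V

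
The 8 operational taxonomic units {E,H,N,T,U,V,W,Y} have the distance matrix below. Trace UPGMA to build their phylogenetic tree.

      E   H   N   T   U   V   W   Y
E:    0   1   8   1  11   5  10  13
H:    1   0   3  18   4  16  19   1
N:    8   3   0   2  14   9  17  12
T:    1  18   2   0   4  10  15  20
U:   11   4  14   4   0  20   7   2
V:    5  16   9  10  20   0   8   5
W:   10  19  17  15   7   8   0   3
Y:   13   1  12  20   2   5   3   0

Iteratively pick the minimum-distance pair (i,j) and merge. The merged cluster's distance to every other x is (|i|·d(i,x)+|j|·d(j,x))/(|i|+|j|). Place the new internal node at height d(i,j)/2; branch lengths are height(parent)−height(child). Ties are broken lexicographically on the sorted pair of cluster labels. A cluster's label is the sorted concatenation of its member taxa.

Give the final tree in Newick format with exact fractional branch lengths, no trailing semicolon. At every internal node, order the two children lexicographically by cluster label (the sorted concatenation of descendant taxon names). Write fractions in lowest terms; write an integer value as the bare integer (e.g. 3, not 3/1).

iteration 1: select E,H (d=1); attach at lengths (1/2, 1/2); label the merged cluster EH
  updated: d(EH,N)=11/2, d(EH,T)=19/2, d(EH,U)=15/2, d(EH,V)=21/2, d(EH,W)=29/2, d(EH,Y)=7
iteration 2: select N,T (d=2); attach at lengths (1, 1); label the merged cluster NT
  updated: d(EH,NT)=15/2, d(NT,U)=9, d(NT,V)=19/2, d(NT,W)=16, d(NT,Y)=16
iteration 3: select U,Y (d=2); attach at lengths (1, 1); label the merged cluster UY
  updated: d(EH,UY)=29/4, d(NT,UY)=25/2, d(UY,V)=25/2, d(UY,W)=5
iteration 4: select UY,W (d=5); attach at lengths (3/2, 5/2); label the merged cluster UWY
  updated: d(EH,UWY)=29/3, d(NT,UWY)=41/3, d(UWY,V)=11
iteration 5: select EH,NT (d=15/2); attach at lengths (13/4, 11/4); label the merged cluster EHNT
  updated: d(EHNT,UWY)=35/3, d(EHNT,V)=10
iteration 6: select EHNT,V (d=10); attach at lengths (5/4, 5); label the merged cluster EHNTV
  updated: d(EHNTV,UWY)=173/15
iteration 7: select EHNTV,UWY (d=173/15); attach at lengths (23/30, 49/15); label the merged cluster EHNTUVWY
final tree: ((((E:1/2,H:1/2):13/4,(N:1,T:1):11/4):5/4,V:5):23/30,((U:1,Y:1):3/2,W:5/2):49/15)
total length: 1517/60

((((E:1/2,H:1/2):13/4,(N:1,T:1):11/4):5/4,V:5):23/30,((U:1,Y:1):3/2,W:5/2):49/15)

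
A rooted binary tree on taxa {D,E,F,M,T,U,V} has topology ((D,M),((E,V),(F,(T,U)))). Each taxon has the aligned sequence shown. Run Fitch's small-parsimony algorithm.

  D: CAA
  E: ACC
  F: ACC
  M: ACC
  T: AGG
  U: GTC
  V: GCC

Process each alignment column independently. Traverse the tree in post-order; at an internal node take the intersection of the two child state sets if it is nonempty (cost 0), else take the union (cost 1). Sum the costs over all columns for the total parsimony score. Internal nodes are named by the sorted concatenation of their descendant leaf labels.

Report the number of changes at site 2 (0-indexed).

site 0, node DM: D={C} ∪ M={A} → {A,C} (+1)
site 0, node EV: E={A} ∪ V={G} → {A,G} (+1)
site 0, node TU: T={A} ∪ U={G} → {A,G} (+1)
site 0, node FTU: F={A} ∩ TU={A,G} → {A} (+0)
site 0, node EFTUV: EV={A,G} ∩ FTU={A} → {A} (+0)
site 0, node DEFMTUV: DM={A,C} ∩ EFTUV={A} → {A} (+0)
site 1, node DM: D={A} ∪ M={C} → {A,C} (+1)
site 1, node EV: E={C} ∩ V={C} → {C} (+0)
site 1, node TU: T={G} ∪ U={T} → {G,T} (+1)
site 1, node FTU: F={C} ∪ TU={G,T} → {C,G,T} (+1)
site 1, node EFTUV: EV={C} ∩ FTU={C,G,T} → {C} (+0)
site 1, node DEFMTUV: DM={A,C} ∩ EFTUV={C} → {C} (+0)
site 2, node DM: D={A} ∪ M={C} → {A,C} (+1)
site 2, node EV: E={C} ∩ V={C} → {C} (+0)
site 2, node TU: T={G} ∪ U={C} → {C,G} (+1)
site 2, node FTU: F={C} ∩ TU={C,G} → {C} (+0)
site 2, node EFTUV: EV={C} ∩ FTU={C} → {C} (+0)
site 2, node DEFMTUV: DM={A,C} ∩ EFTUV={C} → {C} (+0)
per-site changes: [3, 3, 2]; total = 8

2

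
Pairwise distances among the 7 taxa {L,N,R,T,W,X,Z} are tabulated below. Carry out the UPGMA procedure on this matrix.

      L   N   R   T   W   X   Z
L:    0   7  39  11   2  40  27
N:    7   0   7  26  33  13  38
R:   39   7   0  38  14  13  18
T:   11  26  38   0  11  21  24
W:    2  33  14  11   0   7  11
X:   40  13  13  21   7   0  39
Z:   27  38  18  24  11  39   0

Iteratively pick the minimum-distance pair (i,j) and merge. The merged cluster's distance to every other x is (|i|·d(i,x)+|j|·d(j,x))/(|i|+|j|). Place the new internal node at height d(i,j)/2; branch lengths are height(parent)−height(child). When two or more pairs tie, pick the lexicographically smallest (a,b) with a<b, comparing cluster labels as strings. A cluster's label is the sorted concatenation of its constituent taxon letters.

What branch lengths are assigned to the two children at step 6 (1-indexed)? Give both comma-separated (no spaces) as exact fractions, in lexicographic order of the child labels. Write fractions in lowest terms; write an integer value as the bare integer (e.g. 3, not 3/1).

3,41/6

iteration 1: select L,W (d=2); attach at lengths (1, 1); label the merged cluster LW
  updated: d(LW,N)=20, d(LW,R)=53/2, d(LW,T)=11, d(LW,X)=47/2, d(LW,Z)=19
iteration 2: select N,R (d=7); attach at lengths (7/2, 7/2); label the merged cluster NR
  updated: d(LW,NR)=93/4, d(NR,T)=32, d(NR,X)=13, d(NR,Z)=28
iteration 3: select LW,T (d=11); attach at lengths (9/2, 11/2); label the merged cluster LTW
  updated: d(LTW,NR)=157/6, d(LTW,X)=68/3, d(LTW,Z)=62/3
iteration 4: select NR,X (d=13); attach at lengths (3, 13/2); label the merged cluster NRX
  updated: d(LTW,NRX)=25, d(NRX,Z)=95/3
iteration 5: select LTW,Z (d=62/3); attach at lengths (29/6, 31/3); label the merged cluster LTWZ
  updated: d(LTWZ,NRX)=80/3
iteration 6: select LTWZ,NRX (d=80/3); attach at lengths (3, 41/6); label the merged cluster LNRTWXZ
final tree: ((((L:1,W:1):9/2,T:11/2):29/6,Z:31/3):3,((N:7/2,R:7/2):3,X:13/2):41/6)
total length: 107/2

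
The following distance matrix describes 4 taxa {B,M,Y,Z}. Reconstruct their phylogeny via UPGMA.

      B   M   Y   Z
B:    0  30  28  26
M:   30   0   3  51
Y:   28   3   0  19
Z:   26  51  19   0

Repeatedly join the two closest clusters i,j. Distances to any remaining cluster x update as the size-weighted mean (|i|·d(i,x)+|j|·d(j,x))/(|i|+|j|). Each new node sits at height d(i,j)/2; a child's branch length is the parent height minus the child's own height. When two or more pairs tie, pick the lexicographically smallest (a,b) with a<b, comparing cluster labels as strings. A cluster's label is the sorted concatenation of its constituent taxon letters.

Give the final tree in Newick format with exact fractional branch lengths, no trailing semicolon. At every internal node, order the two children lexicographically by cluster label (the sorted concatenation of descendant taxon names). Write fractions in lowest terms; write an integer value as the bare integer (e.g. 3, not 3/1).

step 1: merge (M,Y) at d=3; branch lengths M→3/2, Y→3/2; new cluster MY
  updated: d(B,MY)=29, d(MY,Z)=35
step 2: merge (B,Z) at d=26; branch lengths B→13, Z→13; new cluster BZ
  updated: d(BZ,MY)=32
step 3: merge (BZ,MY) at d=32; branch lengths BZ→3, MY→29/2; new cluster BMYZ
final tree: ((B:13,Z:13):3,(M:3/2,Y:3/2):29/2)
total length: 93/2

((B:13,Z:13):3,(M:3/2,Y:3/2):29/2)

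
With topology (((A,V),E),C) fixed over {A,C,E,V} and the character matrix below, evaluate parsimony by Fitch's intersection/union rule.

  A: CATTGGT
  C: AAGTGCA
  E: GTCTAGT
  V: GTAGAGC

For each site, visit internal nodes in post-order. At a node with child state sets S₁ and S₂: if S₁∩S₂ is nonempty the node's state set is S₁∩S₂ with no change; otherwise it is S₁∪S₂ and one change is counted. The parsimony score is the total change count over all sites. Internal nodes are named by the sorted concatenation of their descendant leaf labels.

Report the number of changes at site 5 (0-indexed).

1

site 0, node AV: A={C} ∪ V={G} → {C,G} (+1)
site 0, node AEV: AV={C,G} ∩ E={G} → {G} (+0)
site 0, node ACEV: AEV={G} ∪ C={A} → {A,G} (+1)
site 1, node AV: A={A} ∪ V={T} → {A,T} (+1)
site 1, node AEV: AV={A,T} ∩ E={T} → {T} (+0)
site 1, node ACEV: AEV={T} ∪ C={A} → {A,T} (+1)
site 2, node AV: A={T} ∪ V={A} → {A,T} (+1)
site 2, node AEV: AV={A,T} ∪ E={C} → {A,C,T} (+1)
site 2, node ACEV: AEV={A,C,T} ∪ C={G} → {A,C,G,T} (+1)
site 3, node AV: A={T} ∪ V={G} → {G,T} (+1)
site 3, node AEV: AV={G,T} ∩ E={T} → {T} (+0)
site 3, node ACEV: AEV={T} ∩ C={T} → {T} (+0)
site 4, node AV: A={G} ∪ V={A} → {A,G} (+1)
site 4, node AEV: AV={A,G} ∩ E={A} → {A} (+0)
site 4, node ACEV: AEV={A} ∪ C={G} → {A,G} (+1)
site 5, node AV: A={G} ∩ V={G} → {G} (+0)
site 5, node AEV: AV={G} ∩ E={G} → {G} (+0)
site 5, node ACEV: AEV={G} ∪ C={C} → {C,G} (+1)
site 6, node AV: A={T} ∪ V={C} → {C,T} (+1)
site 6, node AEV: AV={C,T} ∩ E={T} → {T} (+0)
site 6, node ACEV: AEV={T} ∪ C={A} → {A,T} (+1)
per-site changes: [2, 2, 3, 1, 2, 1, 2]; total = 13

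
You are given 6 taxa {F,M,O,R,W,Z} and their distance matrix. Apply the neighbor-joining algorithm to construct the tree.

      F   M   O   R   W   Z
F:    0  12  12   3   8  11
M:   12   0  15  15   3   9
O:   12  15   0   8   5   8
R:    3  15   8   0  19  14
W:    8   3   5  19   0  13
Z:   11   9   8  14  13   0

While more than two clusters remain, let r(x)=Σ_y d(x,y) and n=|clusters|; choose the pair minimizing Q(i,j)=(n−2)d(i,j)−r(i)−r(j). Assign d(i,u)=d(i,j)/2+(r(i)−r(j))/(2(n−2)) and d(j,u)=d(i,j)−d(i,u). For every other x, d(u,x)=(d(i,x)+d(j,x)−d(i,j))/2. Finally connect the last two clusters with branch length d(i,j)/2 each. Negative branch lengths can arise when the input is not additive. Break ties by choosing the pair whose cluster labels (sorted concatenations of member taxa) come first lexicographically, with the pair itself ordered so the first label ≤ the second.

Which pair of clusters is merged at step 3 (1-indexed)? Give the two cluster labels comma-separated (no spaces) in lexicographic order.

FR,O

step 1: merge (F,R) at d=3, Q=-93; branch lengths F→-1/8, R→25/8; new cluster FR
  updated: d(FR,M)=12, d(FR,O)=17/2, d(FR,W)=12, d(FR,Z)=11
step 2: merge (M,W) at d=3, Q=-63; branch lengths M→5/2, W→1/2; new cluster MW
  updated: d(FR,MW)=21/2, d(MW,O)=17/2, d(MW,Z)=19/2
step 3: merge (FR,O) at d=17/2, Q=-38; branch lengths FR→11/2, O→3; new cluster FOR
  updated: d(FOR,MW)=21/4, d(FOR,Z)=21/4
step 4: merge (FOR,MW) at d=21/4, Q=-20; branch lengths FOR→1/2, MW→19/4; new cluster FMORW
  updated: d(FMORW,Z)=19/4
step 5: merge (FMORW,Z) at d=19/4; branch lengths FMORW→19/8, Z→19/8; new cluster FMORWZ
final tree: ((((F:-1/8,R:25/8):11/2,O:3):1/2,(M:5/2,W:1/2):19/4):19/8,Z:19/8)
total length: 49/2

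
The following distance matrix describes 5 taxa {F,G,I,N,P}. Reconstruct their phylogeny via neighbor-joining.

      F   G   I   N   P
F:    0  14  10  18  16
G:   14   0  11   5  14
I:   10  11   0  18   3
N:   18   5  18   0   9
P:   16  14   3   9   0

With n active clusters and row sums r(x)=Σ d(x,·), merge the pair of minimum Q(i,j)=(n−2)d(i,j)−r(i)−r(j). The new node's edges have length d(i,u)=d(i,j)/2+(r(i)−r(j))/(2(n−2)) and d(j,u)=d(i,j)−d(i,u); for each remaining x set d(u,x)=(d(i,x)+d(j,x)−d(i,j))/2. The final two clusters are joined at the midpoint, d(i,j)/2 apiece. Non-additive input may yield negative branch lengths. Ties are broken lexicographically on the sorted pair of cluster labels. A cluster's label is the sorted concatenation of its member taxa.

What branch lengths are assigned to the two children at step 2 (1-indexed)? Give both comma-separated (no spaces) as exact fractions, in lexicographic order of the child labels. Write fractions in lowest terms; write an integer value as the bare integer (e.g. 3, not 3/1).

iteration 1: select G,N (d=5, Q=-79); attach at lengths (3/2, 7/2); label the merged cluster GN
  updated: d(F,GN)=27/2, d(GN,I)=12, d(GN,P)=9
iteration 2: select F,GN (d=27/2, Q=-47); attach at lengths (8, 11/2); label the merged cluster FGN
  updated: d(FGN,I)=17/4, d(FGN,P)=23/4
iteration 3: select FGN,I (d=17/4, Q=-13); attach at lengths (7/2, 3/4); label the merged cluster FGIN
  updated: d(FGIN,P)=9/4
iteration 4: select FGIN,P (d=9/4); attach at lengths (9/8, 9/8); label the merged cluster FGINP
final tree: (((F:8,(G:3/2,N:7/2):11/2):7/2,I:3/4):9/8,P:9/8)
total length: 25

8,11/2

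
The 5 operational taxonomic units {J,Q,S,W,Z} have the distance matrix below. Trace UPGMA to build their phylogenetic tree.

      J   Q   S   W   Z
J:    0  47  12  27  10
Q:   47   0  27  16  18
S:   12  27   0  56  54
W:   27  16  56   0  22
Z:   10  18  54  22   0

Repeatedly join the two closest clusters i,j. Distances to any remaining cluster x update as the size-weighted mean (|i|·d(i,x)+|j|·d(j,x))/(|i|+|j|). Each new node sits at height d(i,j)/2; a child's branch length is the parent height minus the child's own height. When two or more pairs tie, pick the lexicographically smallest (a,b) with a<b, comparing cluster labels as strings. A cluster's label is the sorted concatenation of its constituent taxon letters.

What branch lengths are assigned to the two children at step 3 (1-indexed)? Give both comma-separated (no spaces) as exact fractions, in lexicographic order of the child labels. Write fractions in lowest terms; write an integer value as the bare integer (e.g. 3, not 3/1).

iteration 1: select J,Z (d=10); attach at lengths (5, 5); label the merged cluster JZ
  updated: d(JZ,Q)=65/2, d(JZ,S)=33, d(JZ,W)=49/2
iteration 2: select Q,W (d=16); attach at lengths (8, 8); label the merged cluster QW
  updated: d(JZ,QW)=57/2, d(QW,S)=83/2
iteration 3: select JZ,QW (d=57/2); attach at lengths (37/4, 25/4); label the merged cluster JQWZ
  updated: d(JQWZ,S)=149/4
iteration 4: select JQWZ,S (d=149/4); attach at lengths (35/8, 149/8); label the merged cluster JQSWZ
final tree: (((J:5,Z:5):37/4,(Q:8,W:8):25/4):35/8,S:149/8)
total length: 129/2

37/4,25/4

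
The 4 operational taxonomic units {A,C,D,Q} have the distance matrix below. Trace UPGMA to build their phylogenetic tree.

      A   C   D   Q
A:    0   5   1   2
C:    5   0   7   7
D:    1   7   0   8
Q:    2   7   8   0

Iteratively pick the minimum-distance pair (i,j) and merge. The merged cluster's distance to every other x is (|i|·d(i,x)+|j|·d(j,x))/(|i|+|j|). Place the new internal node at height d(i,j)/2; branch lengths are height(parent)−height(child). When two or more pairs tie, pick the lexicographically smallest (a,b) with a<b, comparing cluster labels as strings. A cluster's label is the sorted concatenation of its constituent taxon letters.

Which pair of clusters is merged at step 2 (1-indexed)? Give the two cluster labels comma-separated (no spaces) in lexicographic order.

AD,Q

1. join A+D (d=1) ⇒ AD; edges |A|=1/2, |D|=1/2
  updated: d(AD,C)=6, d(AD,Q)=5
2. join AD+Q (d=5) ⇒ ADQ; edges |AD|=2, |Q|=5/2
  updated: d(ADQ,C)=19/3
3. join ADQ+C (d=19/3) ⇒ ACDQ; edges |ADQ|=2/3, |C|=19/6
final tree: (((A:1/2,D:1/2):2,Q:5/2):2/3,C:19/6)
total length: 28/3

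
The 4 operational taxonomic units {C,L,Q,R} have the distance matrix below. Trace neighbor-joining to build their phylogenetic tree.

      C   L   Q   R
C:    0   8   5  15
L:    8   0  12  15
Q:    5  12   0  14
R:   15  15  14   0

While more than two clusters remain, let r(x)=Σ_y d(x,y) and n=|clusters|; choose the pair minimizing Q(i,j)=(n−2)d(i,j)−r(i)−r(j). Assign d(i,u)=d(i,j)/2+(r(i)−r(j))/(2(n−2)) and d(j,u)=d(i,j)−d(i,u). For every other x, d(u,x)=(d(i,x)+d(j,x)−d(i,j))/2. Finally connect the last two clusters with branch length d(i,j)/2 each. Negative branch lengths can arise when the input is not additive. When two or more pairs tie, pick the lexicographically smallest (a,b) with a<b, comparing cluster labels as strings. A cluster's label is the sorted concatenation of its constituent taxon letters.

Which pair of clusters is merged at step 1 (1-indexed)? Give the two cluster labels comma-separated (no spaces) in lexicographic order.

C,Q

step 1: merge (C,Q) at d=5, Q=-49; branch lengths C→7/4, Q→13/4; new cluster CQ
  updated: d(CQ,L)=15/2, d(CQ,R)=12
step 2: merge (CQ,L) at d=15/2, Q=-69/2; branch lengths CQ→9/4, L→21/4; new cluster CLQ
  updated: d(CLQ,R)=39/4
step 3: merge (CLQ,R) at d=39/4; branch lengths CLQ→39/8, R→39/8; new cluster CLQR
final tree: (((C:7/4,Q:13/4):9/4,L:21/4):39/8,R:39/8)
total length: 89/4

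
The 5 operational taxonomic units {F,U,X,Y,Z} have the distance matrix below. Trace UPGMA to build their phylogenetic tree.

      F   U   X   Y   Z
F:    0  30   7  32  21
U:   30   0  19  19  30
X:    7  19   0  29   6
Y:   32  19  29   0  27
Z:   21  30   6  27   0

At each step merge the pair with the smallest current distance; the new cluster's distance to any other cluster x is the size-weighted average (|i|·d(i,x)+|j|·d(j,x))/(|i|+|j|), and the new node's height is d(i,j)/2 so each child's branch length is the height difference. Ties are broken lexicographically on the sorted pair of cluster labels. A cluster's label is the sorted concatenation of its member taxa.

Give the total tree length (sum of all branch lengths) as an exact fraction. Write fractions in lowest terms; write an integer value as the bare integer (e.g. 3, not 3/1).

1. join X+Z (d=6) ⇒ XZ; edges |X|=3, |Z|=3
  updated: d(F,XZ)=14, d(U,XZ)=49/2, d(XZ,Y)=28
2. join F+XZ (d=14) ⇒ FXZ; edges |F|=7, |XZ|=4
  updated: d(FXZ,U)=79/3, d(FXZ,Y)=88/3
3. join U+Y (d=19) ⇒ UY; edges |U|=19/2, |Y|=19/2
  updated: d(FXZ,UY)=167/6
4. join FXZ+UY (d=167/6) ⇒ FUXYZ; edges |FXZ|=83/12, |UY|=53/12
final tree: ((F:7,(X:3,Z:3):4):83/12,(U:19/2,Y:19/2):53/12)
total length: 142/3

142/3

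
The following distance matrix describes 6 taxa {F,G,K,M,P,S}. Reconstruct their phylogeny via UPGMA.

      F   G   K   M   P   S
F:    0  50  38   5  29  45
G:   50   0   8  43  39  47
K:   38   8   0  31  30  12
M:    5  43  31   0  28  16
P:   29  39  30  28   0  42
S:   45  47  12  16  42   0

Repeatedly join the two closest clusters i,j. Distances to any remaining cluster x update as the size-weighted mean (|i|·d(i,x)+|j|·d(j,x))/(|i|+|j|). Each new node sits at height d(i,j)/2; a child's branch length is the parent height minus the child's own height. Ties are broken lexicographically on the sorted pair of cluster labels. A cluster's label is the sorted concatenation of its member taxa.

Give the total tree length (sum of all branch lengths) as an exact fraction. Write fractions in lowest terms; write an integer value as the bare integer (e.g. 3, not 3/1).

1307/18

1. join F+M (d=5) ⇒ FM; edges |F|=5/2, |M|=5/2
  updated: d(FM,G)=93/2, d(FM,K)=69/2, d(FM,P)=57/2, d(FM,S)=61/2
2. join G+K (d=8) ⇒ GK; edges |G|=4, |K|=4
  updated: d(FM,GK)=81/2, d(GK,P)=69/2, d(GK,S)=59/2
3. join FM+P (d=57/2) ⇒ FMP; edges |FM|=47/4, |P|=57/4
  updated: d(FMP,GK)=77/2, d(FMP,S)=103/3
4. join GK+S (d=59/2) ⇒ GKS; edges |GK|=43/4, |S|=59/4
  updated: d(FMP,GKS)=334/9
5. join FMP+GKS (d=334/9) ⇒ FGKMPS; edges |FMP|=155/36, |GKS|=137/36
final tree: (((F:5/2,M:5/2):47/4,P:57/4):155/36,((G:4,K:4):43/4,S:59/4):137/36)
total length: 1307/18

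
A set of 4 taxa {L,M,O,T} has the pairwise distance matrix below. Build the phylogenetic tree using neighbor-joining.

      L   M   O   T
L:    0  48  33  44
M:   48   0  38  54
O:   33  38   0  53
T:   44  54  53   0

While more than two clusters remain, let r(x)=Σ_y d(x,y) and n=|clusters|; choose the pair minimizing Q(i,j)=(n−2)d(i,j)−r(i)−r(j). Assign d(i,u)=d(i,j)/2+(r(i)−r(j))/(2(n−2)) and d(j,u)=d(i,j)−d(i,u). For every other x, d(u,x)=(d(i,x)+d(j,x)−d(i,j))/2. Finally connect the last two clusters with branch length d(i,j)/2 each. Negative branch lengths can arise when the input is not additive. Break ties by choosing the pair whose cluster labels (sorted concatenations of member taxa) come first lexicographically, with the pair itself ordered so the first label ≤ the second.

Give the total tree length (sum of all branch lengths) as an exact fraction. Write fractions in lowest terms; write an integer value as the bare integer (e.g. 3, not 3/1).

step 1: merge (L,T) at d=44, Q=-188; branch lengths L→31/2, T→57/2; new cluster LT
  updated: d(LT,M)=29, d(LT,O)=21
step 2: merge (LT,M) at d=29, Q=-88; branch lengths LT→6, M→23; new cluster LMT
  updated: d(LMT,O)=15
step 3: merge (LMT,O) at d=15; branch lengths LMT→15/2, O→15/2; new cluster LMOT
final tree: (((L:31/2,T:57/2):6,M:23):15/2,O:15/2)
total length: 88

88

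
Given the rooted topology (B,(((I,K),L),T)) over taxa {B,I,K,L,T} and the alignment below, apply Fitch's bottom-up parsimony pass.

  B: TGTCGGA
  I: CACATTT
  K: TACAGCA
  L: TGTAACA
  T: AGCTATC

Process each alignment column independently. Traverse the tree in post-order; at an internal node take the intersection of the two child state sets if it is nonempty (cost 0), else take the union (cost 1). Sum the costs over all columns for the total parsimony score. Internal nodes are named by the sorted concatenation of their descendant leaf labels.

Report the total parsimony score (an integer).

[col 0] IK: children I:{C}, K:{T} ∪→ {C,T}; cost 1
[col 0] IKL: children IK:{C,T}, L:{T} ∩→ {T}; cost 0
[col 0] IKLT: children IKL:{T}, T:{A} ∪→ {A,T}; cost 1
[col 0] BIKLT: children B:{T}, IKLT:{A,T} ∩→ {T}; cost 0
[col 1] IK: children I:{A}, K:{A} ∩→ {A}; cost 0
[col 1] IKL: children IK:{A}, L:{G} ∪→ {A,G}; cost 1
[col 1] IKLT: children IKL:{A,G}, T:{G} ∩→ {G}; cost 0
[col 1] BIKLT: children B:{G}, IKLT:{G} ∩→ {G}; cost 0
[col 2] IK: children I:{C}, K:{C} ∩→ {C}; cost 0
[col 2] IKL: children IK:{C}, L:{T} ∪→ {C,T}; cost 1
[col 2] IKLT: children IKL:{C,T}, T:{C} ∩→ {C}; cost 0
[col 2] BIKLT: children B:{T}, IKLT:{C} ∪→ {C,T}; cost 1
[col 3] IK: children I:{A}, K:{A} ∩→ {A}; cost 0
[col 3] IKL: children IK:{A}, L:{A} ∩→ {A}; cost 0
[col 3] IKLT: children IKL:{A}, T:{T} ∪→ {A,T}; cost 1
[col 3] BIKLT: children B:{C}, IKLT:{A,T} ∪→ {A,C,T}; cost 1
[col 4] IK: children I:{T}, K:{G} ∪→ {G,T}; cost 1
[col 4] IKL: children IK:{G,T}, L:{A} ∪→ {A,G,T}; cost 1
[col 4] IKLT: children IKL:{A,G,T}, T:{A} ∩→ {A}; cost 0
[col 4] BIKLT: children B:{G}, IKLT:{A} ∪→ {A,G}; cost 1
[col 5] IK: children I:{T}, K:{C} ∪→ {C,T}; cost 1
[col 5] IKL: children IK:{C,T}, L:{C} ∩→ {C}; cost 0
[col 5] IKLT: children IKL:{C}, T:{T} ∪→ {C,T}; cost 1
[col 5] BIKLT: children B:{G}, IKLT:{C,T} ∪→ {C,G,T}; cost 1
[col 6] IK: children I:{T}, K:{A} ∪→ {A,T}; cost 1
[col 6] IKL: children IK:{A,T}, L:{A} ∩→ {A}; cost 0
[col 6] IKLT: children IKL:{A}, T:{C} ∪→ {A,C}; cost 1
[col 6] BIKLT: children B:{A}, IKLT:{A,C} ∩→ {A}; cost 0
per-site changes: [2, 1, 2, 2, 3, 3, 2]; total = 15

15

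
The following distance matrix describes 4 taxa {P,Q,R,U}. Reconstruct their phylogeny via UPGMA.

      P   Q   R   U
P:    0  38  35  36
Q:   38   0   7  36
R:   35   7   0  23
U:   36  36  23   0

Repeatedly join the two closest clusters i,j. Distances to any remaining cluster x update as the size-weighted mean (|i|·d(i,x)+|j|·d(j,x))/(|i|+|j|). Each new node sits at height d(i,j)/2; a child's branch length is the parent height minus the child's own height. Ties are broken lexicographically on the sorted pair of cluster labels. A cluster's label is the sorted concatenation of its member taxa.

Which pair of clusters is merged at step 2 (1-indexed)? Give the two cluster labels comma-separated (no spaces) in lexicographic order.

QR,U

step 1: merge (Q,R) at d=7; branch lengths Q→7/2, R→7/2; new cluster QR
  updated: d(P,QR)=73/2, d(QR,U)=59/2
step 2: merge (QR,U) at d=59/2; branch lengths QR→45/4, U→59/4; new cluster QRU
  updated: d(P,QRU)=109/3
step 3: merge (P,QRU) at d=109/3; branch lengths P→109/6, QRU→41/12; new cluster PQRU
final tree: (P:109/6,((Q:7/2,R:7/2):45/4,U:59/4):41/12)
total length: 655/12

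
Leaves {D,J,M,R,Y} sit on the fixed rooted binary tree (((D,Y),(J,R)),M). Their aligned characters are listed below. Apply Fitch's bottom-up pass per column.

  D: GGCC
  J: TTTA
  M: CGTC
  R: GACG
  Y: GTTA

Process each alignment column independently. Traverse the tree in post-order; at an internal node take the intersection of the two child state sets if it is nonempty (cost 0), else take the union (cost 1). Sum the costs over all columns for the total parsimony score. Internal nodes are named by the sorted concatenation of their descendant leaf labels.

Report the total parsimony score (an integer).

10

site 0, node DY: D={G} ∩ Y={G} → {G} (+0)
site 0, node JR: J={T} ∪ R={G} → {G,T} (+1)
site 0, node DJRY: DY={G} ∩ JR={G,T} → {G} (+0)
site 0, node DJMRY: DJRY={G} ∪ M={C} → {C,G} (+1)
site 1, node DY: D={G} ∪ Y={T} → {G,T} (+1)
site 1, node JR: J={T} ∪ R={A} → {A,T} (+1)
site 1, node DJRY: DY={G,T} ∩ JR={A,T} → {T} (+0)
site 1, node DJMRY: DJRY={T} ∪ M={G} → {G,T} (+1)
site 2, node DY: D={C} ∪ Y={T} → {C,T} (+1)
site 2, node JR: J={T} ∪ R={C} → {C,T} (+1)
site 2, node DJRY: DY={C,T} ∩ JR={C,T} → {C,T} (+0)
site 2, node DJMRY: DJRY={C,T} ∩ M={T} → {T} (+0)
site 3, node DY: D={C} ∪ Y={A} → {A,C} (+1)
site 3, node JR: J={A} ∪ R={G} → {A,G} (+1)
site 3, node DJRY: DY={A,C} ∩ JR={A,G} → {A} (+0)
site 3, node DJMRY: DJRY={A} ∪ M={C} → {A,C} (+1)
per-site changes: [2, 3, 2, 3]; total = 10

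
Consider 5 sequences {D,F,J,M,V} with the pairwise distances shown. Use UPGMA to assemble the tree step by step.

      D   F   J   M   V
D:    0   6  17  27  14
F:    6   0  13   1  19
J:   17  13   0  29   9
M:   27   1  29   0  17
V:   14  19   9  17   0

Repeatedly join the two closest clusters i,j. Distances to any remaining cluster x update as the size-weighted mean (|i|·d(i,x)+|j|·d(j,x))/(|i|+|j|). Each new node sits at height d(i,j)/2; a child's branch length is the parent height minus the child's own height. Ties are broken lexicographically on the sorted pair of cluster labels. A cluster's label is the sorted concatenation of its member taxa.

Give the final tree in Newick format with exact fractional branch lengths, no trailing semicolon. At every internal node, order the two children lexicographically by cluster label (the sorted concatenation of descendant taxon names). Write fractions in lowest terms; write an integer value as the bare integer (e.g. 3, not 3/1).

step 1: merge (F,M) at d=1; branch lengths F→1/2, M→1/2; new cluster FM
  updated: d(D,FM)=33/2, d(FM,J)=21, d(FM,V)=18
step 2: merge (J,V) at d=9; branch lengths J→9/2, V→9/2; new cluster JV
  updated: d(D,JV)=31/2, d(FM,JV)=39/2
step 3: merge (D,JV) at d=31/2; branch lengths D→31/4, JV→13/4; new cluster DJV
  updated: d(DJV,FM)=37/2
step 4: merge (DJV,FM) at d=37/2; branch lengths DJV→3/2, FM→35/4; new cluster DFJMV
final tree: ((D:31/4,(J:9/2,V:9/2):13/4):3/2,(F:1/2,M:1/2):35/4)
total length: 125/4

((D:31/4,(J:9/2,V:9/2):13/4):3/2,(F:1/2,M:1/2):35/4)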